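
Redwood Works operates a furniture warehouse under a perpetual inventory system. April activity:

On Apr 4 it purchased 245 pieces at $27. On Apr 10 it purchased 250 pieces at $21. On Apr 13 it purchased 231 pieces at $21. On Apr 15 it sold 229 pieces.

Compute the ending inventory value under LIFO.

Apr 15, 229 sold [LIFO — newest first]: 229 @ $21 = $4,809
Ending inventory: 245 @ $27 + 250 @ $21 + 2 @ $21 = $11,907
Check: goods available $16,716 = COGS $4,809 + ending $11,907

Ending inventory = $11,907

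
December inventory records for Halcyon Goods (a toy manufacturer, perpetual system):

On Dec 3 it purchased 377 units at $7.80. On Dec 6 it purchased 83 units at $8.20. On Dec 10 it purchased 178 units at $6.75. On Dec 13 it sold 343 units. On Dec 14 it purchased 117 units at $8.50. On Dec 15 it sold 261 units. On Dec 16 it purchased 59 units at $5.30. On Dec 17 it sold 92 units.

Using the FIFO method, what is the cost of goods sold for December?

COGS = $5,315.70

Dec 13, 343 sold [FIFO — oldest first]: 343 @ $7.80 = $2,675.40
Dec 15, 261 sold [FIFO — oldest first]: 34 @ $7.80 + 83 @ $8.20 + 144 @ $6.75 = $1,917.80
Dec 17, 92 sold [FIFO — oldest first]: 34 @ $6.75 + 58 @ $8.50 = $722.50
Total COGS = $2,675.40 + $1,917.80 + $722.50 = $5,315.70
Ending inventory: 59 @ $8.50 + 59 @ $5.30 = $814.20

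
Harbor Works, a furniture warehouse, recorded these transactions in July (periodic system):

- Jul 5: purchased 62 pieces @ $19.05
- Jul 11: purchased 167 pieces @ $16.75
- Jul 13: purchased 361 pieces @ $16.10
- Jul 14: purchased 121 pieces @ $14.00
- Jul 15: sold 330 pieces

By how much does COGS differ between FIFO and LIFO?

$545.55

FIFO COGS: 62 @ $19.05 + 167 @ $16.75 + 101 @ $16.10 = $5,604.45
LIFO COGS: 121 @ $14.00 + 209 @ $16.10 = $5,058.90
Difference = |$5,604.45 − $5,058.90| = $545.55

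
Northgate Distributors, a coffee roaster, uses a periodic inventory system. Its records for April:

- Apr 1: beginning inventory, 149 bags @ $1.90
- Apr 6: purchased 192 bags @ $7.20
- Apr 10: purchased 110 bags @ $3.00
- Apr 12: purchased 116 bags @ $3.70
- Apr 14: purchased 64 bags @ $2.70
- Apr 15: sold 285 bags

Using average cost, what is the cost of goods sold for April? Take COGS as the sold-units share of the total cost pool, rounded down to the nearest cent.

COGS = $1,173.19

Apr 15, sell 285: 285/631 × $2,597.50 → $1,173.19
Ending inventory (cost pool remaining) = $1,424.31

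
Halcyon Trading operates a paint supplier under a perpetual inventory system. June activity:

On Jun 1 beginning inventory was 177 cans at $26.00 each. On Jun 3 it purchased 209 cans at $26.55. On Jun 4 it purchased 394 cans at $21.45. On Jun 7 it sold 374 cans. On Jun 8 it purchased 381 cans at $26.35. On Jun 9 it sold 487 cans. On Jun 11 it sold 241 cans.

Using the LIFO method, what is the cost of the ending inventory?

Jun 7, 374 sold [LIFO — newest first]: 374 @ $21.45 = $8,022.30
Jun 9, 487 sold [LIFO — newest first]: 381 @ $26.35 + 20 @ $21.45 + 86 @ $26.55 = $12,751.65
Jun 11, 241 sold [LIFO — newest first]: 123 @ $26.55 + 118 @ $26.00 = $6,333.65
Total COGS = $8,022.30 + $12,751.65 + $6,333.65 = $27,107.60
Ending inventory: 59 @ $26.00 = $1,534.00
Check: goods available $28,641.60 = COGS $27,107.60 + ending $1,534.00

Ending inventory = $1,534.00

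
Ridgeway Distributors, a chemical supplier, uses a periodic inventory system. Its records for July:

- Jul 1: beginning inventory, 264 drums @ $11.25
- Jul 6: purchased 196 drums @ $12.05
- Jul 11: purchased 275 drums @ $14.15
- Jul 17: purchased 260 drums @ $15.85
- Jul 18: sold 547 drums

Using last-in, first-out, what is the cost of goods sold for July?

COGS = $8,156.85

Jul 18, 547 sold [LIFO — newest first]: 260 @ $15.85 + 275 @ $14.15 + 12 @ $12.05 = $8,156.85
Ending inventory: 264 @ $11.25 + 184 @ $12.05 = $5,187.20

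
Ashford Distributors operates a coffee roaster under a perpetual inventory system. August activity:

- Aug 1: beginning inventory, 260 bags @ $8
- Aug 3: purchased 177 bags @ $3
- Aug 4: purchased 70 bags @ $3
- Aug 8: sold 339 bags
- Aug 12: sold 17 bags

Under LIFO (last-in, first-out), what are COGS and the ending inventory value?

Aug 8, 339 sold [LIFO — newest first]: 70 @ $3 + 177 @ $3 + 92 @ $8 = $1,477
Aug 12, 17 sold [LIFO — newest first]: 17 @ $8 = $136
Total COGS = $1,477 + $136 = $1,613
Ending inventory: 151 @ $8 = $1,208

COGS = $1,613; ending inventory = $1,208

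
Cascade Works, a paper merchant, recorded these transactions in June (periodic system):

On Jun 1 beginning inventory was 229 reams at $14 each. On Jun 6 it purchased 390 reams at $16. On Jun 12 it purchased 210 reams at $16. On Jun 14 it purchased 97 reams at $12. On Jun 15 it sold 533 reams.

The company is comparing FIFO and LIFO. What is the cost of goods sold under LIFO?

FIFO COGS: 229 @ $14 + 304 @ $16 = $8,070
LIFO COGS: 97 @ $12 + 210 @ $16 + 226 @ $16 = $8,140

COGS = $8,140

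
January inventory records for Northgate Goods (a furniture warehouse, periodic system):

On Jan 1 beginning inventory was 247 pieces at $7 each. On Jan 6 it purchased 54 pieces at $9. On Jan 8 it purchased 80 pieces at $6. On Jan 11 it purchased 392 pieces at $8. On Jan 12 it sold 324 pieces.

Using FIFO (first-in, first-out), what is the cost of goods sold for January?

Jan 12, 324 sold [FIFO — oldest first]: 247 @ $7 + 54 @ $9 + 23 @ $6 = $2,353
Ending inventory: 57 @ $6 + 392 @ $8 = $3,478
Check: goods available $5,831 = COGS $2,353 + ending $3,478

COGS = $2,353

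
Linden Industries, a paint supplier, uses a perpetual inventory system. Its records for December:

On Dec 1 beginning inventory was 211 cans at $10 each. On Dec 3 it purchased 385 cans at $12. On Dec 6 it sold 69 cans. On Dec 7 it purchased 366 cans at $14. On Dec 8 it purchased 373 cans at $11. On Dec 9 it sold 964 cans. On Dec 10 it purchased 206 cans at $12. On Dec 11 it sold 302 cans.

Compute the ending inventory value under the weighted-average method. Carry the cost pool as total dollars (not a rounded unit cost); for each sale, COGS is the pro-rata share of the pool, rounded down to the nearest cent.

After Dec 1: 211 on hand, pool $2,110.00 (≈ $10.0000 each)
After Dec 3: 596 on hand, pool $6,730.00 (≈ $11.2919 each)
Dec 6, sell 69: 69/596 × $6,730.00 → $779.14
After Dec 7: 893 on hand, pool $11,074.86 (≈ $12.4019 each)
After Dec 8: 1266 on hand, pool $15,177.86 (≈ $11.9888 each)
Dec 9, sell 964: 964/1266 × $15,177.86 → $11,557.23
After Dec 10: 508 on hand, pool $6,092.63 (≈ $11.9934 each)
Dec 11, sell 302: 302/508 × $6,092.63 → $3,621.99
Total COGS = $779.14 + $11,557.23 + $3,621.99 = $15,958.36
Ending inventory (cost pool remaining) = $2,470.64

Ending inventory = $2,470.64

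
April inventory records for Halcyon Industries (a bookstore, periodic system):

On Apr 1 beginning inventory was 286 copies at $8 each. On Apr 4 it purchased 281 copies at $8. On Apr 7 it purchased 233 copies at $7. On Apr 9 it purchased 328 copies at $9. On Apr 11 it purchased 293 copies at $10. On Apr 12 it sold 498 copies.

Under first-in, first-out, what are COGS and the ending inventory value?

Apr 12, 498 sold [FIFO — oldest first]: 286 @ $8 + 212 @ $8 = $3,984
Ending inventory: 69 @ $8 + 233 @ $7 + 328 @ $9 + 293 @ $10 = $8,065

COGS = $3,984; ending inventory = $8,065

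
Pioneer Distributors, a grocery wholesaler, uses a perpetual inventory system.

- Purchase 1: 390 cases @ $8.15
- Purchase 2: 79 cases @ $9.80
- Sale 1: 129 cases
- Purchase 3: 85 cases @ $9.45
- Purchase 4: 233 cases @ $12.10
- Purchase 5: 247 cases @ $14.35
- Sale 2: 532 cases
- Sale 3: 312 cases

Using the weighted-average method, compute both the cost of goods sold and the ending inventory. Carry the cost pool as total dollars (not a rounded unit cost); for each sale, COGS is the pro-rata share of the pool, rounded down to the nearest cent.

COGS = $10,443.47; ending inventory = $676.23

After Purchase 1: 390 on hand, pool $3,178.50 (≈ $8.1500 each)
After Purchase 2: 469 on hand, pool $3,952.70 (≈ $8.4279 each)
Sale 1, sell 129: 129/469 × $3,952.70 → $1,087.20
After Purchase 3: 425 on hand, pool $3,668.75 (≈ $8.6324 each)
After Purchase 4: 658 on hand, pool $6,488.05 (≈ $9.8603 each)
After Purchase 5: 905 on hand, pool $10,032.50 (≈ $11.0856 each)
Sale 2, sell 532: 532/905 × $10,032.50 → $5,897.55
Sale 3, sell 312: 312/373 × $4,134.95 → $3,458.72
Total COGS = $1,087.20 + $5,897.55 + $3,458.72 = $10,443.47
Ending inventory (cost pool remaining) = $676.23
Check: goods available $11,119.70 = COGS $10,443.47 + ending $676.23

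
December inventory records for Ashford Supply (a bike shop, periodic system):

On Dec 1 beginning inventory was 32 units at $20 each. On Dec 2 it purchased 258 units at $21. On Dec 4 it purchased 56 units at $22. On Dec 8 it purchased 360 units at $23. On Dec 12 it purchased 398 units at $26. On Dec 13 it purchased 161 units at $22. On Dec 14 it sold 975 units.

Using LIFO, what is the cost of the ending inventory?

Dec 14, 975 sold [LIFO — newest first]: 161 @ $22 + 398 @ $26 + 360 @ $23 + 56 @ $22 = $23,402
Ending inventory: 32 @ $20 + 258 @ $21 = $6,058

Ending inventory = $6,058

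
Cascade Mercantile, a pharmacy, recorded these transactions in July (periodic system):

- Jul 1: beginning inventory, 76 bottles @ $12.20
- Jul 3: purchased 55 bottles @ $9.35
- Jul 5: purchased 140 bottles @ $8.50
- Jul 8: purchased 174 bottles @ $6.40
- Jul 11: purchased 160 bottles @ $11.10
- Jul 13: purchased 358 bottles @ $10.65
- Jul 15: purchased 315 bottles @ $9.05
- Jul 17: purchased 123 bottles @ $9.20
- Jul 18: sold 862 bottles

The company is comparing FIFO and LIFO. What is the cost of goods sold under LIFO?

COGS = $8,527.65

FIFO COGS: 76 @ $12.20 + 55 @ $9.35 + 140 @ $8.50 + 174 @ $6.40 + 160 @ $11.10 + 257 @ $10.65 = $8,258.10
LIFO COGS: 123 @ $9.20 + 315 @ $9.05 + 358 @ $10.65 + 66 @ $11.10 = $8,527.65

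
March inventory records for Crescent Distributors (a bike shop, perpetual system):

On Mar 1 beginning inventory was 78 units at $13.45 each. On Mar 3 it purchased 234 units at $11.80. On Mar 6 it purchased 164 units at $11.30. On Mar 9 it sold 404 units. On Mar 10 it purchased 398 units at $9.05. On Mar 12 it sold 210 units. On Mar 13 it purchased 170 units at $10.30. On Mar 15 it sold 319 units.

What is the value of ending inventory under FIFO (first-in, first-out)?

Mar 9, 404 sold [FIFO — oldest first]: 78 @ $13.45 + 234 @ $11.80 + 92 @ $11.30 = $4,849.90
Mar 12, 210 sold [FIFO — oldest first]: 72 @ $11.30 + 138 @ $9.05 = $2,062.50
Mar 15, 319 sold [FIFO — oldest first]: 260 @ $9.05 + 59 @ $10.30 = $2,960.70
Total COGS = $4,849.90 + $2,062.50 + $2,960.70 = $9,873.10
Ending inventory: 111 @ $10.30 = $1,143.30

Ending inventory = $1,143.30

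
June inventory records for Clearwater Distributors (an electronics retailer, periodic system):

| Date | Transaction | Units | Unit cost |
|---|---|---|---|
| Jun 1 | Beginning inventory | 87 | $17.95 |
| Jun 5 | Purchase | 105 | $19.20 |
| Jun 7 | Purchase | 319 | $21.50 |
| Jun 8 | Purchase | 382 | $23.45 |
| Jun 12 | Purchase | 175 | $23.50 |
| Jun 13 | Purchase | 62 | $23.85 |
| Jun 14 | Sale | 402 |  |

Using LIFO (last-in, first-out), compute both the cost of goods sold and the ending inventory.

COGS = $9,460.45; ending inventory = $15,524.80

Jun 14, 402 sold [LIFO — newest first]: 62 @ $23.85 + 175 @ $23.50 + 165 @ $23.45 = $9,460.45
Ending inventory: 87 @ $17.95 + 105 @ $19.20 + 319 @ $21.50 + 217 @ $23.45 = $15,524.80
Check: goods available $24,985.25 = COGS $9,460.45 + ending $15,524.80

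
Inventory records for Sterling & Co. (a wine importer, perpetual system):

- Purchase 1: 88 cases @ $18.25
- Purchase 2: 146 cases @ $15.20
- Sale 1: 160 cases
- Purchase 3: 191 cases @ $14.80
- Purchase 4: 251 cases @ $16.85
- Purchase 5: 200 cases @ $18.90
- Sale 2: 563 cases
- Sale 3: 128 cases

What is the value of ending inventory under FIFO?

Sale 1 (160) [FIFO — oldest first]: 88 @ $18.25 + 72 @ $15.20 = $2,700.40
Sale 2 (563) [FIFO — oldest first]: 74 @ $15.20 + 191 @ $14.80 + 251 @ $16.85 + 47 @ $18.90 = $9,069.25
Sale 3 (128) [FIFO — oldest first]: 128 @ $18.90 = $2,419.20
Total COGS = $2,700.40 + $9,069.25 + $2,419.20 = $14,188.85
Ending inventory: 25 @ $18.90 = $472.50

Ending inventory = $472.50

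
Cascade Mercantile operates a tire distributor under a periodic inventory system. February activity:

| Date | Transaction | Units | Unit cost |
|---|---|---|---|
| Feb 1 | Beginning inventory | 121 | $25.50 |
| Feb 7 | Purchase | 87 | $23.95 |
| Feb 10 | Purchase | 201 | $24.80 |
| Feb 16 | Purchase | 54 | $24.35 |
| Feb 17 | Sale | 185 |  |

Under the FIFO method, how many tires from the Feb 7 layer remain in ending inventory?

Feb 17, 185 sold [FIFO — oldest first]: 121 @ $25.50 + 64 @ $23.95 = $4,618.30
Ending inventory: 23 @ $23.95 + 201 @ $24.80 + 54 @ $24.35 = $6,850.55

23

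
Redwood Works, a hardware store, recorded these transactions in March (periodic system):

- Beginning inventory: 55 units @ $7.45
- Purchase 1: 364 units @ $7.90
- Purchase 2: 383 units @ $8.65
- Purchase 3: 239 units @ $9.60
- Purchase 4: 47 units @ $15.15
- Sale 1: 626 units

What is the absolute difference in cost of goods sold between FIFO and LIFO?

FIFO COGS: 55 @ $7.45 + 364 @ $7.90 + 207 @ $8.65 = $5,075.90
LIFO COGS: 47 @ $15.15 + 239 @ $9.60 + 340 @ $8.65 = $5,947.45
Difference = |$5,075.90 − $5,947.45| = $871.55

$871.55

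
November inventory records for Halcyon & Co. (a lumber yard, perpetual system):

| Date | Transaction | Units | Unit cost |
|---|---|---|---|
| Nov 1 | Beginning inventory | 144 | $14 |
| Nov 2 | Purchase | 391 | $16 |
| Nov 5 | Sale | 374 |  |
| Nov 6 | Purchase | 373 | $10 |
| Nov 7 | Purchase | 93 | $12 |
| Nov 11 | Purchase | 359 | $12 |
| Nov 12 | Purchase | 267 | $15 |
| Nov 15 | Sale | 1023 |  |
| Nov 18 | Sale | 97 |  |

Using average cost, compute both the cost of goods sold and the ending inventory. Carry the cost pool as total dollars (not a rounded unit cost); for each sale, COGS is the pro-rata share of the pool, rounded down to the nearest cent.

After Nov 1: 144 on hand, pool $2,016.00 (≈ $14.0000 each)
After Nov 2: 535 on hand, pool $8,272.00 (≈ $15.4617 each)
Nov 5, sell 374: 374/535 × $8,272.00 → $5,782.66
After Nov 6: 534 on hand, pool $6,219.34 (≈ $11.6467 each)
After Nov 7: 627 on hand, pool $7,335.34 (≈ $11.6991 each)
After Nov 11: 986 on hand, pool $11,643.34 (≈ $11.8087 each)
After Nov 12: 1253 on hand, pool $15,648.34 (≈ $12.4887 each)
Nov 15, sell 1023: 1023/1253 × $15,648.34 → $12,775.93
Nov 18, sell 97: 97/230 × $2,872.41 → $1,211.40
Total COGS = $5,782.66 + $12,775.93 + $1,211.40 = $19,769.99
Ending inventory (cost pool remaining) = $1,661.01

COGS = $19,769.99; ending inventory = $1,661.01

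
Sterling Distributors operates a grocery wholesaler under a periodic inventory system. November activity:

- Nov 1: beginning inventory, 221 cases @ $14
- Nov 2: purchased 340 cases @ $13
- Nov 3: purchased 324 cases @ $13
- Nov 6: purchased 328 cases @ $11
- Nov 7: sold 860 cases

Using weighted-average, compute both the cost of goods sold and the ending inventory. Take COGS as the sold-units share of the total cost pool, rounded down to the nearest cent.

Nov 7, sell 860: 860/1213 × $15,334.00 → $10,871.59
Ending inventory (cost pool remaining) = $4,462.41
Check: goods available $15,334.00 = COGS $10,871.59 + ending $4,462.41

COGS = $10,871.59; ending inventory = $4,462.41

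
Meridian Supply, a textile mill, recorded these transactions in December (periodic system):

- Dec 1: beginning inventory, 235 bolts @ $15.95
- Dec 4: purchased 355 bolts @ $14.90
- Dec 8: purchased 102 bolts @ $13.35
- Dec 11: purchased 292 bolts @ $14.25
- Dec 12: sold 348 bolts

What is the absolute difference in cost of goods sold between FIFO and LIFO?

$523.35

FIFO COGS: 235 @ $15.95 + 113 @ $14.90 = $5,431.95
LIFO COGS: 292 @ $14.25 + 56 @ $13.35 = $4,908.60
Difference = |$5,431.95 − $4,908.60| = $523.35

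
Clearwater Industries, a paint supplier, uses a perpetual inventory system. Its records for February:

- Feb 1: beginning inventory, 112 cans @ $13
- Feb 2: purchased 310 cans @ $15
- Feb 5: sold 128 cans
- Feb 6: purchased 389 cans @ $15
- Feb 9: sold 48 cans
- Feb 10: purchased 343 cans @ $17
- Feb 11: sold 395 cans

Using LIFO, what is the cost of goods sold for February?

Feb 5, 128 sold [LIFO — newest first]: 128 @ $15 = $1,920
Feb 9, 48 sold [LIFO — newest first]: 48 @ $15 = $720
Feb 11, 395 sold [LIFO — newest first]: 343 @ $17 + 52 @ $15 = $6,611
Total COGS = $1,920 + $720 + $6,611 = $9,251
Ending inventory: 112 @ $13 + 182 @ $15 + 289 @ $15 = $8,521

COGS = $9,251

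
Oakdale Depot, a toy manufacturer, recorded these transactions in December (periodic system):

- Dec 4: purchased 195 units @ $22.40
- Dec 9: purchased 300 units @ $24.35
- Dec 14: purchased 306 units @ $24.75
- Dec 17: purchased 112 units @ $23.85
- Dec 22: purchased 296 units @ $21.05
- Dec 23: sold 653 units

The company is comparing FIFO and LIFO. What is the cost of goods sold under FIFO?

FIFO COGS: 195 @ $22.40 + 300 @ $24.35 + 158 @ $24.75 = $15,583.50
LIFO COGS: 296 @ $21.05 + 112 @ $23.85 + 245 @ $24.75 = $14,965.75

COGS = $15,583.50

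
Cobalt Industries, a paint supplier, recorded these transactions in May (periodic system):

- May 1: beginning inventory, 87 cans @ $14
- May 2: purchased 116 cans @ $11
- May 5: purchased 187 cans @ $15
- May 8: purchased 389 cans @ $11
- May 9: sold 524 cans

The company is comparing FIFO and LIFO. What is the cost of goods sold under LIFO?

FIFO COGS: 87 @ $14 + 116 @ $11 + 187 @ $15 + 134 @ $11 = $6,773
LIFO COGS: 389 @ $11 + 135 @ $15 = $6,304

COGS = $6,304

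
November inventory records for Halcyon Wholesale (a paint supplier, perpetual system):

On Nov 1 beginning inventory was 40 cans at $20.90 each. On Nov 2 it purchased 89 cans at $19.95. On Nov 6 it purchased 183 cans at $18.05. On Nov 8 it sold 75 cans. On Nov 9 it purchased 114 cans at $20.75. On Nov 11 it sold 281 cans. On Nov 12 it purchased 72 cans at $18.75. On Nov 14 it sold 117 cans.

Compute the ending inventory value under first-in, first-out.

Nov 8, 75 sold [FIFO — oldest first]: 40 @ $20.90 + 35 @ $19.95 = $1,534.25
Nov 11, 281 sold [FIFO — oldest first]: 54 @ $19.95 + 183 @ $18.05 + 44 @ $20.75 = $5,293.45
Nov 14, 117 sold [FIFO — oldest first]: 70 @ $20.75 + 47 @ $18.75 = $2,333.75
Total COGS = $1,534.25 + $5,293.45 + $2,333.75 = $9,161.45
Ending inventory: 25 @ $18.75 = $468.75

Ending inventory = $468.75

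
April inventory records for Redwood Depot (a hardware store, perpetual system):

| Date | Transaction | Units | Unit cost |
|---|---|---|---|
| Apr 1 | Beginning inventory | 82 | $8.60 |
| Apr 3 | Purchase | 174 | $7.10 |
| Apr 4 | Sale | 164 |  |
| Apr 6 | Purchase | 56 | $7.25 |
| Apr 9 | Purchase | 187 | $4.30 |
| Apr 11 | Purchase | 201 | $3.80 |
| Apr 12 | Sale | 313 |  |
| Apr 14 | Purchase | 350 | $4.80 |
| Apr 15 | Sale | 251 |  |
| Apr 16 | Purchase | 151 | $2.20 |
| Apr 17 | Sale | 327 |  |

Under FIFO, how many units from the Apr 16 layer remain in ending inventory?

146

Apr 4, 164 sold [FIFO — oldest first]: 82 @ $8.60 + 82 @ $7.10 = $1,287.40
Apr 12, 313 sold [FIFO — oldest first]: 92 @ $7.10 + 56 @ $7.25 + 165 @ $4.30 = $1,768.70
Apr 15, 251 sold [FIFO — oldest first]: 22 @ $4.30 + 201 @ $3.80 + 28 @ $4.80 = $992.80
Apr 17, 327 sold [FIFO — oldest first]: 322 @ $4.80 + 5 @ $2.20 = $1,556.60
Total COGS = $1,287.40 + $1,768.70 + $992.80 + $1,556.60 = $5,605.50
Ending inventory: 146 @ $2.20 = $321.20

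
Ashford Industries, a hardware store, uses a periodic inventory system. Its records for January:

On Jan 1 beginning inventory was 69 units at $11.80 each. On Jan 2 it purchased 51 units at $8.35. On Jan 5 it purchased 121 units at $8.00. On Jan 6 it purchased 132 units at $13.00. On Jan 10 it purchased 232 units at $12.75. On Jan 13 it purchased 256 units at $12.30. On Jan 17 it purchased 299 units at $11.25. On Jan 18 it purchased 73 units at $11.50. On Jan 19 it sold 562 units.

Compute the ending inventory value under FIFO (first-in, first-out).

Ending inventory = $7,900.30

Jan 19, 562 sold [FIFO — oldest first]: 69 @ $11.80 + 51 @ $8.35 + 121 @ $8.00 + 132 @ $13.00 + 189 @ $12.75 = $6,333.80
Ending inventory: 43 @ $12.75 + 256 @ $12.30 + 299 @ $11.25 + 73 @ $11.50 = $7,900.30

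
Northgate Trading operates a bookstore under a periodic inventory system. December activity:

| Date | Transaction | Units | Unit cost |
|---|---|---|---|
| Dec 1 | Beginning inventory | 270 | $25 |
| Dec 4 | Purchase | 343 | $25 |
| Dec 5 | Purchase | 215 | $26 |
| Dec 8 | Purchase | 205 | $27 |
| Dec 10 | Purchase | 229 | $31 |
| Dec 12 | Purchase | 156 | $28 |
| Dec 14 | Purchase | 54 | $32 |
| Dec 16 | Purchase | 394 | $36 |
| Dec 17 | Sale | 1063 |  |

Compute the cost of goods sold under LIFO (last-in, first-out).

COGS = $33,564

Dec 17, 1063 sold [LIFO — newest first]: 394 @ $36 + 54 @ $32 + 156 @ $28 + 229 @ $31 + 205 @ $27 + 25 @ $26 = $33,564
Ending inventory: 270 @ $25 + 343 @ $25 + 190 @ $26 = $20,265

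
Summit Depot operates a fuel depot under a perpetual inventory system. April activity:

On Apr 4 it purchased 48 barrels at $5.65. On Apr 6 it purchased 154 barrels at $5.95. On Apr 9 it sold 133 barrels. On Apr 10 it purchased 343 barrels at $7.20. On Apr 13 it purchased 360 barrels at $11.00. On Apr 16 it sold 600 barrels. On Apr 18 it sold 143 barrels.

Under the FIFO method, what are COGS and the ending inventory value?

Apr 9, 133 sold [FIFO — oldest first]: 48 @ $5.65 + 85 @ $5.95 = $776.95
Apr 16, 600 sold [FIFO — oldest first]: 69 @ $5.95 + 343 @ $7.20 + 188 @ $11.00 = $4,948.15
Apr 18, 143 sold [FIFO — oldest first]: 143 @ $11.00 = $1,573.00
Total COGS = $776.95 + $4,948.15 + $1,573.00 = $7,298.10
Ending inventory: 29 @ $11.00 = $319.00

COGS = $7,298.10; ending inventory = $319.00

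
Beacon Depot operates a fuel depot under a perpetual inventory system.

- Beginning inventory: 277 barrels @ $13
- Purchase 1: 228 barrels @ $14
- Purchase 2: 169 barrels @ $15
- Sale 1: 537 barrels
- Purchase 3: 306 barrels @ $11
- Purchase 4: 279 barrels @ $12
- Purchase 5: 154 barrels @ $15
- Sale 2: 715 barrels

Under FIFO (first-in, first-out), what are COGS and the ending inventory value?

Sale 1 (537) [FIFO — oldest first]: 277 @ $13 + 228 @ $14 + 32 @ $15 = $7,273
Sale 2 (715) [FIFO — oldest first]: 137 @ $15 + 306 @ $11 + 272 @ $12 = $8,685
Total COGS = $7,273 + $8,685 = $15,958
Ending inventory: 7 @ $12 + 154 @ $15 = $2,394

COGS = $15,958; ending inventory = $2,394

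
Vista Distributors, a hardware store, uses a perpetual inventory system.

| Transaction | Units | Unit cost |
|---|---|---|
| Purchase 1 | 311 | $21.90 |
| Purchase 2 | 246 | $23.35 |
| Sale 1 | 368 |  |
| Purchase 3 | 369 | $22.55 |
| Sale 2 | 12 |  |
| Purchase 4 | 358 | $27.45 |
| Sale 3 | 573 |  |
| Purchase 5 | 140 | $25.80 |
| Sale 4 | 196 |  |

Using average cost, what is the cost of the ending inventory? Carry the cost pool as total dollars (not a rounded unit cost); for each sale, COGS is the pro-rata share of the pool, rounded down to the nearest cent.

After Purchase 1: 311 on hand, pool $6,810.90 (≈ $21.9000 each)
After Purchase 2: 557 on hand, pool $12,555.00 (≈ $22.5404 each)
Sale 1, sell 368: 368/557 × $12,555.00 → $8,294.86
After Purchase 3: 558 on hand, pool $12,581.09 (≈ $22.5468 each)
Sale 2, sell 12: 12/558 × $12,581.09 → $270.56
After Purchase 4: 904 on hand, pool $22,137.63 (≈ $24.4885 each)
Sale 3, sell 573: 573/904 × $22,137.63 → $14,031.92
After Purchase 5: 471 on hand, pool $11,717.71 (≈ $24.8784 each)
Sale 4, sell 196: 196/471 × $11,717.71 → $4,876.15
Total COGS = $8,294.86 + $270.56 + $14,031.92 + $4,876.15 = $27,473.49
Ending inventory (cost pool remaining) = $6,841.56
Check: goods available $34,315.05 = COGS $27,473.49 + ending $6,841.56

Ending inventory = $6,841.56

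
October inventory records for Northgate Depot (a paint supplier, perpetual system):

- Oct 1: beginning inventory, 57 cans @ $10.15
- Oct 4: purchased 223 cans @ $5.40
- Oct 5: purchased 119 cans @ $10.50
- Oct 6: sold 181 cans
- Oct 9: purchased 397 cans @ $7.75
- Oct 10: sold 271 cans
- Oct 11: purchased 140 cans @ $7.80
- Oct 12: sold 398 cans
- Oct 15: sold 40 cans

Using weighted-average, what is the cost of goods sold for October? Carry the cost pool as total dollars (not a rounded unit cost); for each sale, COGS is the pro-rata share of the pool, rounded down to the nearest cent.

After Oct 1: 57 on hand, pool $578.55 (≈ $10.1500 each)
After Oct 4: 280 on hand, pool $1,782.75 (≈ $6.3670 each)
After Oct 5: 399 on hand, pool $3,032.25 (≈ $7.5996 each)
Oct 6, sell 181: 181/399 × $3,032.25 → $1,375.53
After Oct 9: 615 on hand, pool $4,733.47 (≈ $7.6967 each)
Oct 10, sell 271: 271/615 × $4,733.47 → $2,085.80
After Oct 11: 484 on hand, pool $3,739.67 (≈ $7.7266 each)
Oct 12, sell 398: 398/484 × $3,739.67 → $3,075.18
Oct 15, sell 40: 40/86 × $664.49 → $309.06
Total COGS = $1,375.53 + $2,085.80 + $3,075.18 + $309.06 = $6,845.57
Ending inventory (cost pool remaining) = $355.43
Check: goods available $7,201.00 = COGS $6,845.57 + ending $355.43

COGS = $6,845.57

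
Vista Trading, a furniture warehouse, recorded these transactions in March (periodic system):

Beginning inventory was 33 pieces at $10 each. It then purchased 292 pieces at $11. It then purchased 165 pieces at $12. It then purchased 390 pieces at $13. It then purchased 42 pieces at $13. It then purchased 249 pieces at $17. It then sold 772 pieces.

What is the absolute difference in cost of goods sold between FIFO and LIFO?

FIFO COGS: 33 @ $10 + 292 @ $11 + 165 @ $12 + 282 @ $13 = $9,188
LIFO COGS: 249 @ $17 + 42 @ $13 + 390 @ $13 + 91 @ $12 = $10,941
Difference = |$9,188 − $10,941| = $1,753

$1,753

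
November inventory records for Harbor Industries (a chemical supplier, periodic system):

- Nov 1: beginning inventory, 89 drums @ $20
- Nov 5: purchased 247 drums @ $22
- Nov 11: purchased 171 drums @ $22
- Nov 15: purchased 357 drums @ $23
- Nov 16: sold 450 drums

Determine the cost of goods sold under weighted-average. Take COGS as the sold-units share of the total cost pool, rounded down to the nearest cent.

Nov 16, sell 450: 450/864 × $19,187.00 → $9,993.22
Ending inventory (cost pool remaining) = $9,193.78
Check: goods available $19,187.00 = COGS $9,993.22 + ending $9,193.78

COGS = $9,993.22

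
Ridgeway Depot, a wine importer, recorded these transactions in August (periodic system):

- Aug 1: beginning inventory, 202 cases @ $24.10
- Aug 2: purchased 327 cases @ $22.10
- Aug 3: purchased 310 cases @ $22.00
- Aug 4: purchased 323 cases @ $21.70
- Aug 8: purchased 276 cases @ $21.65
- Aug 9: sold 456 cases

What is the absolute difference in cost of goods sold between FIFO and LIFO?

$600.20

FIFO COGS: 202 @ $24.10 + 254 @ $22.10 = $10,481.60
LIFO COGS: 276 @ $21.65 + 180 @ $21.70 = $9,881.40
Difference = |$10,481.60 − $9,881.40| = $600.20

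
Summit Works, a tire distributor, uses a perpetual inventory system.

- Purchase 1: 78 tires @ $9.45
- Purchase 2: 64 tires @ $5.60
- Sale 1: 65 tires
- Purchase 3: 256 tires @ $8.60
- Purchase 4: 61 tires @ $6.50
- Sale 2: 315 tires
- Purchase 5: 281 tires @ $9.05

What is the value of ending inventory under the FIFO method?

Ending inventory = $3,094.35

Sale 1 (65) [FIFO — oldest first]: 65 @ $9.45 = $614.25
Sale 2 (315) [FIFO — oldest first]: 13 @ $9.45 + 64 @ $5.60 + 238 @ $8.60 = $2,528.05
Total COGS = $614.25 + $2,528.05 = $3,142.30
Ending inventory: 18 @ $8.60 + 61 @ $6.50 + 281 @ $9.05 = $3,094.35
Check: goods available $6,236.65 = COGS $3,142.30 + ending $3,094.35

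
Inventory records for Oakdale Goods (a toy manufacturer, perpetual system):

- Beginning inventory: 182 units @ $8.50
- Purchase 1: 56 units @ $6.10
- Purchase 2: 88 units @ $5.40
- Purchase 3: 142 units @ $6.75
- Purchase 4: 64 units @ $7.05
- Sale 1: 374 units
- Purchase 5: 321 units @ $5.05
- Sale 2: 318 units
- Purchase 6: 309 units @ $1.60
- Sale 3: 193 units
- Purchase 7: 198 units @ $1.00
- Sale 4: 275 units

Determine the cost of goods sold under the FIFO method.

COGS = $5,885.75

Sale 1 (374) [FIFO — oldest first]: 182 @ $8.50 + 56 @ $6.10 + 88 @ $5.40 + 48 @ $6.75 = $2,687.80
Sale 2 (318) [FIFO — oldest first]: 94 @ $6.75 + 64 @ $7.05 + 160 @ $5.05 = $1,893.70
Sale 3 (193) [FIFO — oldest first]: 161 @ $5.05 + 32 @ $1.60 = $864.25
Sale 4 (275) [FIFO — oldest first]: 275 @ $1.60 = $440.00
Total COGS = $2,687.80 + $1,893.70 + $864.25 + $440.00 = $5,885.75
Ending inventory: 2 @ $1.60 + 198 @ $1.00 = $201.20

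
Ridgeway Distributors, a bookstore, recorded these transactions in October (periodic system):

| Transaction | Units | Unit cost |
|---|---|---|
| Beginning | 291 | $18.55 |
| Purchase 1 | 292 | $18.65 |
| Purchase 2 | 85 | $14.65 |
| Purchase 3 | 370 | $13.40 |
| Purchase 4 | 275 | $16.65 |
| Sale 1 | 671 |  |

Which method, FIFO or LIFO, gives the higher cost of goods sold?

FIFO COGS: 291 @ $18.55 + 292 @ $18.65 + 85 @ $14.65 + 3 @ $13.40 = $12,129.30
LIFO COGS: 275 @ $16.65 + 370 @ $13.40 + 26 @ $14.65 = $9,917.65

FIFO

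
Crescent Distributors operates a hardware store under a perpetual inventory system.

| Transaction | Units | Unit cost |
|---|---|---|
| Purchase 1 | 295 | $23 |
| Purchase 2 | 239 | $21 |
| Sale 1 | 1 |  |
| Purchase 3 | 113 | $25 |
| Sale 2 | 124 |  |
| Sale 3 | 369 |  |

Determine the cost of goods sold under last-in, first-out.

Sale 1 (1) [LIFO — newest first]: 1 @ $21 = $21
Sale 2 (124) [LIFO — newest first]: 113 @ $25 + 11 @ $21 = $3,056
Sale 3 (369) [LIFO — newest first]: 227 @ $21 + 142 @ $23 = $8,033
Total COGS = $21 + $3,056 + $8,033 = $11,110
Ending inventory: 153 @ $23 = $3,519
Check: goods available $14,629 = COGS $11,110 + ending $3,519

COGS = $11,110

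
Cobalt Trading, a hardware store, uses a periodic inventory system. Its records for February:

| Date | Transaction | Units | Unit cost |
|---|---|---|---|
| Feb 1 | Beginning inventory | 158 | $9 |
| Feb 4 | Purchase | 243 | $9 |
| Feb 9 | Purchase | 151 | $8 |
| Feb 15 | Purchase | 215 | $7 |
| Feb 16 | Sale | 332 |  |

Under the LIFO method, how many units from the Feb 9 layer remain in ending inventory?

Feb 16, 332 sold [LIFO — newest first]: 215 @ $7 + 117 @ $8 = $2,441
Ending inventory: 158 @ $9 + 243 @ $9 + 34 @ $8 = $3,881

34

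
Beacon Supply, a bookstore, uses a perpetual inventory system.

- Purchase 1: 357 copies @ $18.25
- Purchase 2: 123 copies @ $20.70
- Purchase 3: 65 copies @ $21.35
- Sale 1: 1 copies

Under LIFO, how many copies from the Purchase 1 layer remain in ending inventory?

Sale 1 (1) [LIFO — newest first]: 1 @ $21.35 = $21.35
Ending inventory: 357 @ $18.25 + 123 @ $20.70 + 64 @ $21.35 = $10,427.75

357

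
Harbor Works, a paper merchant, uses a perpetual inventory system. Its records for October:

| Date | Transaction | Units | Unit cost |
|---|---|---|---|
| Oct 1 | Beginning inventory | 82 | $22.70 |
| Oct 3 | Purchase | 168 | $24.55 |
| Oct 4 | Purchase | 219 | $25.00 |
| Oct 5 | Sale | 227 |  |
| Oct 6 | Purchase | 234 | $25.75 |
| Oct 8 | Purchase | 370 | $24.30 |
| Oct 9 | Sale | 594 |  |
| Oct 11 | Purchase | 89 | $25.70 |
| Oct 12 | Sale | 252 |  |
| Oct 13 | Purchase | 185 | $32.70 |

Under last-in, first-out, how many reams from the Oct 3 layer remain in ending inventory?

Oct 5, 227 sold [LIFO — newest first]: 219 @ $25.00 + 8 @ $24.55 = $5,671.40
Oct 9, 594 sold [LIFO — newest first]: 370 @ $24.30 + 224 @ $25.75 = $14,759.00
Oct 12, 252 sold [LIFO — newest first]: 89 @ $25.70 + 10 @ $25.75 + 153 @ $24.55 = $6,300.95
Total COGS = $5,671.40 + $14,759.00 + $6,300.95 = $26,731.35
Ending inventory: 82 @ $22.70 + 7 @ $24.55 + 185 @ $32.70 = $8,082.75
Check: goods available $34,814.10 = COGS $26,731.35 + ending $8,082.75

7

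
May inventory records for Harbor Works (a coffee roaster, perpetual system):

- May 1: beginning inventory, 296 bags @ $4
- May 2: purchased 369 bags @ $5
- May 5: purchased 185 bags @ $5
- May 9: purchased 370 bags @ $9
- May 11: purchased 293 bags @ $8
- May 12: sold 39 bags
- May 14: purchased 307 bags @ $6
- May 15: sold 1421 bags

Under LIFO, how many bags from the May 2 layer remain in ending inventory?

64

May 12, 39 sold [LIFO — newest first]: 39 @ $8 = $312
May 15, 1421 sold [LIFO — newest first]: 307 @ $6 + 254 @ $8 + 370 @ $9 + 185 @ $5 + 305 @ $5 = $9,654
Total COGS = $312 + $9,654 = $9,966
Ending inventory: 296 @ $4 + 64 @ $5 = $1,504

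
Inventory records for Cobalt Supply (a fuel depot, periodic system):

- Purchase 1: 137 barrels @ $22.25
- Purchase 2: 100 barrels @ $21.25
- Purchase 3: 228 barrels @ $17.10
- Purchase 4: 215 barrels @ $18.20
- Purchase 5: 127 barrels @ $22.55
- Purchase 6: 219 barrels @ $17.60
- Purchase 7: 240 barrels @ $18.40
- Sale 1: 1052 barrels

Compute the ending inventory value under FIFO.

Ending inventory = $3,937.60

Sale 1 (1052) [FIFO — oldest first]: 137 @ $22.25 + 100 @ $21.25 + 228 @ $17.10 + 215 @ $18.20 + 127 @ $22.55 + 219 @ $17.60 + 26 @ $18.40 = $20,181.70
Ending inventory: 214 @ $18.40 = $3,937.60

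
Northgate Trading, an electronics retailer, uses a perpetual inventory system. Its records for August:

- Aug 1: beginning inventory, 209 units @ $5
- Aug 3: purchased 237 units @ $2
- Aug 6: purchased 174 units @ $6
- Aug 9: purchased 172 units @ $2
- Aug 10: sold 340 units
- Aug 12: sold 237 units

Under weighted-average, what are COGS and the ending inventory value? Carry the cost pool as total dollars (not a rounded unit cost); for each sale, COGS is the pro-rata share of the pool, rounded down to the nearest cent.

COGS = $2,117.85; ending inventory = $789.15

After Aug 1: 209 on hand, pool $1,045.00 (≈ $5.0000 each)
After Aug 3: 446 on hand, pool $1,519.00 (≈ $3.4058 each)
After Aug 6: 620 on hand, pool $2,563.00 (≈ $4.1339 each)
After Aug 9: 792 on hand, pool $2,907.00 (≈ $3.6705 each)
Aug 10, sell 340: 340/792 × $2,907.00 → $1,247.95
Aug 12, sell 237: 237/452 × $1,659.05 → $869.90
Total COGS = $1,247.95 + $869.90 = $2,117.85
Ending inventory (cost pool remaining) = $789.15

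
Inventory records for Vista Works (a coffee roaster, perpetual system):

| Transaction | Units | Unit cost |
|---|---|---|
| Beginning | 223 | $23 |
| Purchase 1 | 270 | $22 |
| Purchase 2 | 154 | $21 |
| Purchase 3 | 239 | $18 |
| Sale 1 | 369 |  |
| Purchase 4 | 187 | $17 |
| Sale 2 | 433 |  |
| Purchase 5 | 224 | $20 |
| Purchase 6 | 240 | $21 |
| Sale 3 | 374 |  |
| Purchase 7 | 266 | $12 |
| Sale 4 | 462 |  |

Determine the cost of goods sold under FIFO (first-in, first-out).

COGS = $32,516

Sale 1 (369) [FIFO — oldest first]: 223 @ $23 + 146 @ $22 = $8,341
Sale 2 (433) [FIFO — oldest first]: 124 @ $22 + 154 @ $21 + 155 @ $18 = $8,752
Sale 3 (374) [FIFO — oldest first]: 84 @ $18 + 187 @ $17 + 103 @ $20 = $6,751
Sale 4 (462) [FIFO — oldest first]: 121 @ $20 + 240 @ $21 + 101 @ $12 = $8,672
Total COGS = $8,341 + $8,752 + $6,751 + $8,672 = $32,516
Ending inventory: 165 @ $12 = $1,980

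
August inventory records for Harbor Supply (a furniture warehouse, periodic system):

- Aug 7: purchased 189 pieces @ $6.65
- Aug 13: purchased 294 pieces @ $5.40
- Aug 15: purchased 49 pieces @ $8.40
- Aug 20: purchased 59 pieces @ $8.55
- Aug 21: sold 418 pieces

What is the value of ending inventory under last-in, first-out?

Ending inventory = $1,150.45

Aug 21, 418 sold [LIFO — newest first]: 59 @ $8.55 + 49 @ $8.40 + 294 @ $5.40 + 16 @ $6.65 = $2,610.05
Ending inventory: 173 @ $6.65 = $1,150.45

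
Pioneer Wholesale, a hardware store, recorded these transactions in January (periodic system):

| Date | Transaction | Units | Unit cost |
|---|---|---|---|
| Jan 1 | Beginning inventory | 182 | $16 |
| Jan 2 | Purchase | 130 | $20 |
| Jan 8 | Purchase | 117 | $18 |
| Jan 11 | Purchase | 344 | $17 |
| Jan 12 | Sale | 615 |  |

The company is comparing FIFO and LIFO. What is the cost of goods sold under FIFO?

COGS = $10,780

FIFO COGS: 182 @ $16 + 130 @ $20 + 117 @ $18 + 186 @ $17 = $10,780
LIFO COGS: 344 @ $17 + 117 @ $18 + 130 @ $20 + 24 @ $16 = $10,938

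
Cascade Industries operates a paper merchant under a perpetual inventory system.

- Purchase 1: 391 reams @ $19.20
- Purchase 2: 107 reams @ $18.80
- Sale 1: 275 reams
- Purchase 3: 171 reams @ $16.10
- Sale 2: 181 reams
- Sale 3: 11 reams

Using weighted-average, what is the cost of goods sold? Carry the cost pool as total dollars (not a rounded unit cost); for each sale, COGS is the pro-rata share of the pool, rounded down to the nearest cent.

COGS = $8,675.09

After Purchase 1: 391 on hand, pool $7,507.20 (≈ $19.2000 each)
After Purchase 2: 498 on hand, pool $9,518.80 (≈ $19.1141 each)
Sale 1, sell 275: 275/498 × $9,518.80 → $5,256.36
After Purchase 3: 394 on hand, pool $7,015.54 (≈ $17.8059 each)
Sale 2, sell 181: 181/394 × $7,015.54 → $3,222.87
Sale 3, sell 11: 11/213 × $3,792.67 → $195.86
Total COGS = $5,256.36 + $3,222.87 + $195.86 = $8,675.09
Ending inventory (cost pool remaining) = $3,596.81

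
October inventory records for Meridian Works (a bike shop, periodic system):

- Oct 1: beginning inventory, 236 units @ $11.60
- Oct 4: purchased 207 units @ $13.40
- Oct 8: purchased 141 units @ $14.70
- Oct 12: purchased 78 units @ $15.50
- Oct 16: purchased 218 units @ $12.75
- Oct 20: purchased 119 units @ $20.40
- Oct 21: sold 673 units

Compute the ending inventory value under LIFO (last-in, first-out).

Oct 21, 673 sold [LIFO — newest first]: 119 @ $20.40 + 218 @ $12.75 + 78 @ $15.50 + 141 @ $14.70 + 117 @ $13.40 = $10,056.60
Ending inventory: 236 @ $11.60 + 90 @ $13.40 = $3,943.60
Check: goods available $14,000.20 = COGS $10,056.60 + ending $3,943.60

Ending inventory = $3,943.60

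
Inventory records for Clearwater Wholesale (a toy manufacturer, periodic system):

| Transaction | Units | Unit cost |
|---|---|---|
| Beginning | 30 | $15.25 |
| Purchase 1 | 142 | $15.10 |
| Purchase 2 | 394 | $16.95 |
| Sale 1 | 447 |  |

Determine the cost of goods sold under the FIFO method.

COGS = $7,262.95

Sale 1 (447) [FIFO — oldest first]: 30 @ $15.25 + 142 @ $15.10 + 275 @ $16.95 = $7,262.95
Ending inventory: 119 @ $16.95 = $2,017.05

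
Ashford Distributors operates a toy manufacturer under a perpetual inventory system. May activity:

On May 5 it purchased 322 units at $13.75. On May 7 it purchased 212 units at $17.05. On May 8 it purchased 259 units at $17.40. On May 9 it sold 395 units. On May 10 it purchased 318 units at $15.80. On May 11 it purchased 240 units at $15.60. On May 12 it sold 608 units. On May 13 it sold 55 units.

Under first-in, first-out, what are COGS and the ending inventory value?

May 9, 395 sold [FIFO — oldest first]: 322 @ $13.75 + 73 @ $17.05 = $5,672.15
May 12, 608 sold [FIFO — oldest first]: 139 @ $17.05 + 259 @ $17.40 + 210 @ $15.80 = $10,194.55
May 13, 55 sold [FIFO — oldest first]: 55 @ $15.80 = $869.00
Total COGS = $5,672.15 + $10,194.55 + $869.00 = $16,735.70
Ending inventory: 53 @ $15.80 + 240 @ $15.60 = $4,581.40

COGS = $16,735.70; ending inventory = $4,581.40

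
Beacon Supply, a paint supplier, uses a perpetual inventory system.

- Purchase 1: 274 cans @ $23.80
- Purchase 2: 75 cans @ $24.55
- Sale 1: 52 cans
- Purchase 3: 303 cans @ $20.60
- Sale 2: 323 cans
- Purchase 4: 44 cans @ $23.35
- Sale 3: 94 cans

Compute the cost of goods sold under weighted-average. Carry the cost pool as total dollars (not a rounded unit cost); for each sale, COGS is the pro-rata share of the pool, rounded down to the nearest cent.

After Purchase 1: 274 on hand, pool $6,521.20 (≈ $23.8000 each)
After Purchase 2: 349 on hand, pool $8,362.45 (≈ $23.9612 each)
Sale 1, sell 52: 52/349 × $8,362.45 → $1,245.98
After Purchase 3: 600 on hand, pool $13,358.27 (≈ $22.2638 each)
Sale 2, sell 323: 323/600 × $13,358.27 → $7,191.20
After Purchase 4: 321 on hand, pool $7,194.47 (≈ $22.4127 each)
Sale 3, sell 94: 94/321 × $7,194.47 → $2,106.79
Total COGS = $1,245.98 + $7,191.20 + $2,106.79 = $10,543.97
Ending inventory (cost pool remaining) = $5,087.68

COGS = $10,543.97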